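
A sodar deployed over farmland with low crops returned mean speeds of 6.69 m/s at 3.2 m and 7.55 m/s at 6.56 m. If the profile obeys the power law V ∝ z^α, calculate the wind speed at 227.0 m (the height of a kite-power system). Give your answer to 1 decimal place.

13.7 m/s

First find α: α = ln(V₂/V₁)/ln(z₂/z₁) = ln(7.55/6.69)/ln(6.56/3.2) = 0.12093/0.71784 = 0.1685
Extrapolate from 6.56 m to 227.0 m: V₃ = 7.55 × (227.0/6.56)^0.1685 = 7.55 × 1.8167 = 13.7164 m/s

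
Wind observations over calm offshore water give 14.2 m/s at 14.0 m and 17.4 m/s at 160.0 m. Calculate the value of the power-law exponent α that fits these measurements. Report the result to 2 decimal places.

Power law: V₂/V₁ = (z₂/z₁)^α ⇒ α = ln(V₂/V₁) / ln(z₂/z₁)
α = ln(17.4/14.2) / ln(160.0/14.0) = ln(1.2254) / ln(11.4286)
  = 0.20323 / 2.43612 = 0.08342

α ≈ 0.08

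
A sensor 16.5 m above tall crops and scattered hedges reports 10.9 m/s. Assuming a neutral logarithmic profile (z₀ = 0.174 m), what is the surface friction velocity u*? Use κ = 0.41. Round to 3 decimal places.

Log law: V(z) = (u*/κ) · ln(z/z₀) ⇒ u* = κ · V / ln(z/z₀)
u* = 0.41 × 10.9 / ln(16.5/0.174) = 0.41 × 10.9 / 4.5521
   = 4.4690 / 4.5521 = 0.9818 m/s

u* ≈ 0.982 m/s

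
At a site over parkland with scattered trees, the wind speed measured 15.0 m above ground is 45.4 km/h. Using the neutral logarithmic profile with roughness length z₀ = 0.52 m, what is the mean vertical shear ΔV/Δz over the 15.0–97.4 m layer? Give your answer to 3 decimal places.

0.307 km/h/m

Log law: V₂ = V₁ · ln(z₂/z₀)/ln(z₁/z₀) = 45.4 × 5.2328/3.3620 = 70.6629 km/h
ΔV/Δz = (70.6629 − 45.4)/(97.4 − 15.0) = 25.2629/82.4000 = 0.30659 km/h/m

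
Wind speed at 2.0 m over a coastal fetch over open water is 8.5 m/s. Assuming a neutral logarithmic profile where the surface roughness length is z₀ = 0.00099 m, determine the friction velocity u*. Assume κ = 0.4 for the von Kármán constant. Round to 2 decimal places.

u* ≈ 0.45 m/s

Log law: V(z) = (u*/κ) · ln(z/z₀) ⇒ u* = κ · V / ln(z/z₀)
u* = 0.4 × 8.5 / ln(2.0/0.00099) = 0.4 × 8.5 / 7.6110
   = 3.4000 / 7.6110 = 0.4467 m/s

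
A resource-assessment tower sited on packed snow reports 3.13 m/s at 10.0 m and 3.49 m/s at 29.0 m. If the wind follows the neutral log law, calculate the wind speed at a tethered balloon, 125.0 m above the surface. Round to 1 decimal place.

Log law: V ∝ ln(z/z₀). From the pair, with r = V₁/V₂ = 0.89685,
ln z₀ = (ln z₁ − r·ln z₂)/(1 − r) = (2.3026 − 0.89685×3.3673)/0.10315 = -6.9545 → z₀ = 0.0009543 m
V₃ = V₁ · ln(z₃/z₀)/ln(z₁/z₀) = 3.13 × 11.7828/9.2571 = 3.9840 m/s

4.0 m/s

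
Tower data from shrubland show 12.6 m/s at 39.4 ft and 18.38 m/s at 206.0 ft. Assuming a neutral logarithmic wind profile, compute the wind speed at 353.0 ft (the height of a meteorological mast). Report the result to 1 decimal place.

Log law: V ∝ ln(z/z₀). From the pair, with r = V₁/V₂ = 0.68553,
ln z₀ = (ln z₁ − r·ln z₂)/(1 − r) = (3.6738 − 0.68553×5.3279)/0.31447 = 0.0679 → z₀ = 1.070 ft
V₃ = V₁ · ln(z₃/z₀)/ln(z₁/z₀) = 12.6 × 5.7985/3.6058 = 20.2620 m/s

20.3 m/s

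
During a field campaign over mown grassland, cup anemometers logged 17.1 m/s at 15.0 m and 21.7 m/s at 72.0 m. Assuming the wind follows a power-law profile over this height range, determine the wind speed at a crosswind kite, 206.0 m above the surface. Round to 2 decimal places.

First find α: α = ln(V₂/V₁)/ln(z₂/z₁) = ln(21.7/17.1)/ln(72.0/15.0) = 0.23823/1.56862 = 0.1519
Extrapolate from 72.0 m to 206.0 m: V₃ = 21.7 × (206.0/72.0)^0.1519 = 21.7 × 1.1731 = 25.4563 m/s

25.46 m/s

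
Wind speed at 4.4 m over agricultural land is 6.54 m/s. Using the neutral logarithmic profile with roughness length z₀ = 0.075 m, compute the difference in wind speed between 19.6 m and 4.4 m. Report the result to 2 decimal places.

2.40 m/s

Log law: V₂ = V₁ · ln(z₂/z₀)/ln(z₁/z₀) = 6.54 × 5.5658/4.0719 = 8.9395 m/s
ΔV = 8.9395 − 6.54 = 2.3995 m/s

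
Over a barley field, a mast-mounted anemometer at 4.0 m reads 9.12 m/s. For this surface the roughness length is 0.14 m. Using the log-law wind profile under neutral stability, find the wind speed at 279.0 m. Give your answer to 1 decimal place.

Log law: V(z) ∝ ln(z/z₀), so V₂/V₁ = ln(z₂/z₀) / ln(z₁/z₀).
ln(279.0/0.14) = 7.5973, ln(4.0/0.14) = 3.3524
V₂ = 9.12 × 7.5973/3.3524 = 9.12 × 2.2662 = 20.6680 m/s

20.7 m/s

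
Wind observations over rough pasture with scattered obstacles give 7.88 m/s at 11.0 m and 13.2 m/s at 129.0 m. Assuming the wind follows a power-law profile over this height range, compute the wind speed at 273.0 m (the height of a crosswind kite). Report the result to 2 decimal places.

15.45 m/s

First find α: α = ln(V₂/V₁)/ln(z₂/z₁) = ln(13.2/7.88)/ln(129.0/11.0) = 0.51589/2.46192 = 0.2095
Extrapolate from 129.0 m to 273.0 m: V₃ = 13.2 × (273.0/129.0)^0.2095 = 13.2 × 1.1701 = 15.4453 m/s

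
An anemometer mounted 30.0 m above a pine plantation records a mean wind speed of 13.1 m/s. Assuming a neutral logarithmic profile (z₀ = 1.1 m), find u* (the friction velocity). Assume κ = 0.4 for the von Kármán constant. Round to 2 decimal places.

Log law: V(z) = (u*/κ) · ln(z/z₀) ⇒ u* = κ · V / ln(z/z₀)
u* = 0.4 × 13.1 / ln(30.0/1.1) = 0.4 × 13.1 / 3.3059
   = 5.2400 / 3.3059 = 1.5851 m/s

u* ≈ 1.59 m/s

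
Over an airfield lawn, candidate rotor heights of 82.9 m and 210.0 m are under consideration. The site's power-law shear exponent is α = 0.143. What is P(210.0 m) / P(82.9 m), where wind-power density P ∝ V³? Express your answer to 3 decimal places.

Speed ratio: V_B/V_A = (z_B/z_A)^α = (210.0/82.9)^0.143 = (2.5332)^0.143 = 1.14215
Power-density ratio: P_B/P_A = (V_B/V_A)³ = (1.14215)³ = 1.48995

1.490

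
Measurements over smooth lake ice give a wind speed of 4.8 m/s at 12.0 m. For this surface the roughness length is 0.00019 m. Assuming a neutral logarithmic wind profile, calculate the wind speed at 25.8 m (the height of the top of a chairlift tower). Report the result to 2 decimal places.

Log law: V(z) ∝ ln(z/z₀), so V₂/V₁ = ln(z₂/z₀) / ln(z₁/z₀).
ln(25.8/0.00019) = 11.8189, ln(12.0/0.00019) = 11.0534
V₂ = 4.8 × 11.8189/11.0534 = 4.8 × 1.0693 = 5.1324 m/s

5.13 m/s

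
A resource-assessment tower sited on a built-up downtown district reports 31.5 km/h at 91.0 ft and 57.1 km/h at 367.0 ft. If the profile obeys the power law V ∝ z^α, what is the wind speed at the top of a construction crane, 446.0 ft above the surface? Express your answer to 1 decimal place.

First find α: α = ln(V₂/V₁)/ln(z₂/z₁) = ln(57.1/31.5)/ln(367.0/91.0) = 0.59482/1.39450 = 0.4265
Extrapolate from 367.0 ft to 446.0 ft: V₃ = 57.1 × (446.0/367.0)^0.4265 = 57.1 × 1.0867 = 62.0513 km/h

62.1 km/h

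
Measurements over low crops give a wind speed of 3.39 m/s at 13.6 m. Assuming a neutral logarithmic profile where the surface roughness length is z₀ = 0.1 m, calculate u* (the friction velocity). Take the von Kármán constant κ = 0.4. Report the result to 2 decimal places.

Log law: V(z) = (u*/κ) · ln(z/z₀) ⇒ u* = κ · V / ln(z/z₀)
u* = 0.4 × 3.39 / ln(13.6/0.1) = 0.4 × 3.39 / 4.9127
   = 1.3560 / 4.9127 = 0.2760 m/s

u* ≈ 0.28 m/s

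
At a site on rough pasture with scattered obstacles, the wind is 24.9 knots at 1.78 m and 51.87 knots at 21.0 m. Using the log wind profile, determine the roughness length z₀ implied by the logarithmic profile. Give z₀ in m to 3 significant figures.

Log law: V(z) ∝ ln(z/z₀). With r = V₁/V₂ = 24.9/51.87 = 0.48005,
r · ln(z₂/z₀) = ln(z₁/z₀) ⇒ ln z₀ = (ln z₁ − r·ln z₂)/(1 − r)
ln z₀ = (0.57661 − 0.48005×3.04452) / 0.51995 = -1.7019
z₀ = exp(-1.7019) = 0.1823 m

z₀ ≈ 0.182 m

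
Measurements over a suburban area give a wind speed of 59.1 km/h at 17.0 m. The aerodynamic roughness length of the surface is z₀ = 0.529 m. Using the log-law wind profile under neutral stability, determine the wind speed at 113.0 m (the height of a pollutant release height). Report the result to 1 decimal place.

Log law: V(z) ∝ ln(z/z₀), so V₂/V₁ = ln(z₂/z₀) / ln(z₁/z₀).
ln(113.0/0.529) = 5.3642, ln(17.0/0.529) = 3.4700
V₂ = 59.1 × 5.3642/3.4700 = 59.1 × 1.5459 = 91.3612 km/h

91.4 km/h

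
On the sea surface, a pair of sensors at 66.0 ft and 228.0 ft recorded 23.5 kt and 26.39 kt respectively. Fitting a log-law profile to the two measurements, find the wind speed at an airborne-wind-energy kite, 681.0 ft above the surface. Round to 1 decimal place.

Log law: V ∝ ln(z/z₀). From the pair, with r = V₁/V₂ = 0.89049,
ln z₀ = (ln z₁ − r·ln z₂)/(1 − r) = (4.1897 − 0.89049×5.4293)/0.10951 = -5.8909 → z₀ = 0.002765 ft
V₃ = V₁ · ln(z₃/z₀)/ln(z₁/z₀) = 23.5 × 12.4144/10.0805 = 28.9409 kt

28.9 kt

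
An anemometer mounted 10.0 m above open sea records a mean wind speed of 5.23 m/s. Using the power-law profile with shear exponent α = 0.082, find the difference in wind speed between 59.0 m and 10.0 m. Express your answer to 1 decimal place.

Power law: V₂ = V₁ · (z₂/z₁)^α = 5.23 × (5.9000)^0.082 = 6.0494 m/s
ΔV = 6.0494 − 5.23 = 0.8194 m/s

0.8 m/s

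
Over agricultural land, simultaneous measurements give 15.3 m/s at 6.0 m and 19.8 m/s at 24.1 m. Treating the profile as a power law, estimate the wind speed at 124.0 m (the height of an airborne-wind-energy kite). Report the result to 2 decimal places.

First find α: α = ln(V₂/V₁)/ln(z₂/z₁) = ln(19.8/15.3)/ln(24.1/6.0) = 0.25783/1.39045 = 0.1854
Extrapolate from 24.1 m to 124.0 m: V₃ = 19.8 × (124.0/24.1)^0.1854 = 19.8 × 1.3549 = 26.8275 m/s

26.83 m/s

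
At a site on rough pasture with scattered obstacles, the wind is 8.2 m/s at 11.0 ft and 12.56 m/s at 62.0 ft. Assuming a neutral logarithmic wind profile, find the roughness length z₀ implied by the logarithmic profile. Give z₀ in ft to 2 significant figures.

z₀ ≈ 0.43 ft

Log law: V(z) ∝ ln(z/z₀). With r = V₁/V₂ = 8.2/12.56 = 0.65287,
r · ln(z₂/z₀) = ln(z₁/z₀) ⇒ ln z₀ = (ln z₁ − r·ln z₂)/(1 − r)
ln z₀ = (2.39790 − 0.65287×4.12713) / 0.34713 = -0.8543
z₀ = exp(-0.8543) = 0.4256 ft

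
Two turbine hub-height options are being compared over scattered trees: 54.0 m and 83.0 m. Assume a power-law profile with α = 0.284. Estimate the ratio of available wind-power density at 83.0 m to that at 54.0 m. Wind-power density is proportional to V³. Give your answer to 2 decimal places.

1.44

Speed ratio: V_B/V_A = (z_B/z_A)^α = (83.0/54.0)^0.284 = (1.5370)^0.284 = 1.12984
Power-density ratio: P_B/P_A = (V_B/V_A)³ = (1.12984)³ = 1.44230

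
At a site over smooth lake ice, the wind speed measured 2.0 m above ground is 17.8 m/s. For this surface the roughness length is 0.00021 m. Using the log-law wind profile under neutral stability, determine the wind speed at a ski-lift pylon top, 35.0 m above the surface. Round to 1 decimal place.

Log law: V(z) ∝ ln(z/z₀), so V₂/V₁ = ln(z₂/z₀) / ln(z₁/z₀).
ln(35.0/0.00021) = 12.0238, ln(2.0/0.00021) = 9.1616
V₂ = 17.8 × 12.0238/9.1616 = 17.8 × 1.3124 = 23.3610 m/s

23.4 m/s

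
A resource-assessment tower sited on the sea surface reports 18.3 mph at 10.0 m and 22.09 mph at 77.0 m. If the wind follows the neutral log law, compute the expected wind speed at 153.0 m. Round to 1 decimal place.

Log law: V ∝ ln(z/z₀). From the pair, with r = V₁/V₂ = 0.82843,
ln z₀ = (ln z₁ − r·ln z₂)/(1 − r) = (2.3026 − 0.82843×4.3438)/0.17157 = -7.5534 → z₀ = 0.0005243 m
V₃ = V₁ · ln(z₃/z₀)/ln(z₁/z₀) = 18.3 × 12.5839/9.8560 = 23.3649 mph

23.4 mph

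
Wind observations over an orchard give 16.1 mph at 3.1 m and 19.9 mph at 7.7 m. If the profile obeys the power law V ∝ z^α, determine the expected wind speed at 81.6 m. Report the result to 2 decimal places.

34.48 mph

First find α: α = ln(V₂/V₁)/ln(z₂/z₁) = ln(19.9/16.1)/ln(7.7/3.1) = 0.21190/0.90982 = 0.2329
Extrapolate from 7.7 m to 81.6 m: V₃ = 19.9 × (81.6/7.7)^0.2329 = 19.9 × 1.7329 = 34.4847 mph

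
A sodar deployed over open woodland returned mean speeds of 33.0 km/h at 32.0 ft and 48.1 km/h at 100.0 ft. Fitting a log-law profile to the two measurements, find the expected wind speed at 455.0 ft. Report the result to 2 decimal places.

Log law: V ∝ ln(z/z₀). From the pair, with r = V₁/V₂ = 0.68607,
ln z₀ = (ln z₁ − r·ln z₂)/(1 − r) = (3.4657 − 0.68607×4.6052)/0.31393 = 0.9756 → z₀ = 2.653 ft
V₃ = V₁ · ln(z₃/z₀)/ln(z₁/z₀) = 33.0 × 5.1447/2.4902 = 68.1788 km/h

68.18 km/h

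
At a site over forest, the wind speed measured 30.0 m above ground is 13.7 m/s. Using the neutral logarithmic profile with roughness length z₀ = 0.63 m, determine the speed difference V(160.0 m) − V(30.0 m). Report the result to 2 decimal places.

5.94 m/s

Log law: V₂ = V₁ · ln(z₂/z₀)/ln(z₁/z₀) = 13.7 × 5.5372/3.8632 = 19.6363 m/s
ΔV = 19.6363 − 13.7 = 5.9363 m/s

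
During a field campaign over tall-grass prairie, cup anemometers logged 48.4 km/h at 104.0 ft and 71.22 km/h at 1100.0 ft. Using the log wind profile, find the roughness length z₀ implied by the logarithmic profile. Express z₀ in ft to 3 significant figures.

z₀ ≈ 0.699 ft

Log law: V(z) ∝ ln(z/z₀). With r = V₁/V₂ = 48.4/71.22 = 0.67958,
r · ln(z₂/z₀) = ln(z₁/z₀) ⇒ ln z₀ = (ln z₁ − r·ln z₂)/(1 − r)
ln z₀ = (4.64439 − 0.67958×7.00307) / 0.32042 = -0.3582
z₀ = exp(-0.3582) = 0.6989 ft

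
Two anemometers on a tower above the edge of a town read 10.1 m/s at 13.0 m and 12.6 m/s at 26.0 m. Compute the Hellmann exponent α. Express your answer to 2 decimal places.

Power law: V₂/V₁ = (z₂/z₁)^α ⇒ α = ln(V₂/V₁) / ln(z₂/z₁)
α = ln(12.6/10.1) / ln(26.0/13.0) = ln(1.2475) / ln(2.0000)
  = 0.22116 / 0.69315 = 0.31907

α ≈ 0.32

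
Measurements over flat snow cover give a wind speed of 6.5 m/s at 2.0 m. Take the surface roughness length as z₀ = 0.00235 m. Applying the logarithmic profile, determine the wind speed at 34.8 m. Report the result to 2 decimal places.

Log law: V(z) ∝ ln(z/z₀), so V₂/V₁ = ln(z₂/z₀) / ln(z₁/z₀).
ln(34.8/0.00235) = 9.6030, ln(2.0/0.00235) = 6.7465
V₂ = 6.5 × 9.6030/6.7465 = 6.5 × 1.4234 = 9.2521 m/s

9.25 m/s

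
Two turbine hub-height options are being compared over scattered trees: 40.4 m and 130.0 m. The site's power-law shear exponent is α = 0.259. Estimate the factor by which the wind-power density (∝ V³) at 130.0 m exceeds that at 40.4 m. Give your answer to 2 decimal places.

2.48

Speed ratio: V_B/V_A = (z_B/z_A)^α = (130.0/40.4)^0.259 = (3.2178)^0.259 = 1.35350
Power-density ratio: P_B/P_A = (V_B/V_A)³ = (1.35350)³ = 2.47957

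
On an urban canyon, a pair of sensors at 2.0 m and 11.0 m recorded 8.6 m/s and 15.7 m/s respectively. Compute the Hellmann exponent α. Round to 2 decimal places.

α ≈ 0.35

Power law: V₂/V₁ = (z₂/z₁)^α ⇒ α = ln(V₂/V₁) / ln(z₂/z₁)
α = ln(15.7/8.6) / ln(11.0/2.0) = ln(1.8256) / ln(5.5000)
  = 0.60190 / 1.70475 = 0.35307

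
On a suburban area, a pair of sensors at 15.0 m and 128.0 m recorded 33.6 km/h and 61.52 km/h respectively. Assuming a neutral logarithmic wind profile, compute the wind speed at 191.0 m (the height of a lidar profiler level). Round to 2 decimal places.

66.73 km/h

Log law: V ∝ ln(z/z₀). From the pair, with r = V₁/V₂ = 0.54616,
ln z₀ = (ln z₁ − r·ln z₂)/(1 − r) = (2.7081 − 0.54616×4.8520)/0.45384 = 0.1279 → z₀ = 1.136 m
V₃ = V₁ · ln(z₃/z₀)/ln(z₁/z₀) = 33.6 × 5.1244/2.5801 = 66.7322 km/h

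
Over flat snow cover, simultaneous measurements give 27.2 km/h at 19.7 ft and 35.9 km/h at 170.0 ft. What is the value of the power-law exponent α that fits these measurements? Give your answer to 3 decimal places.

Power law: V₂/V₁ = (z₂/z₁)^α ⇒ α = ln(V₂/V₁) / ln(z₂/z₁)
α = ln(35.9/27.2) / ln(170.0/19.7) = ln(1.3199) / ln(8.6294)
  = 0.27752 / 2.15518 = 0.12877

α ≈ 0.129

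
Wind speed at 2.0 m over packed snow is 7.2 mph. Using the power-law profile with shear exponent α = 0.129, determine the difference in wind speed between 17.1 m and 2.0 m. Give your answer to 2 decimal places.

2.30 mph

Power law: V₂ = V₁ · (z₂/z₁)^α = 7.2 × (8.5500)^0.129 = 9.4963 mph
ΔV = 9.4963 − 7.2 = 2.2963 mph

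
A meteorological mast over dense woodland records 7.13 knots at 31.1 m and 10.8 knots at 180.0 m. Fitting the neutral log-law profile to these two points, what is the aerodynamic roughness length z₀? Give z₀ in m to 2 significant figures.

z₀ ≈ 1.0 m

Log law: V(z) ∝ ln(z/z₀). With r = V₁/V₂ = 7.13/10.8 = 0.66019,
r · ln(z₂/z₀) = ln(z₁/z₀) ⇒ ln z₀ = (ln z₁ − r·ln z₂)/(1 − r)
ln z₀ = (3.43721 − 0.66019×5.19296) / 0.33981 = 0.0262
z₀ = exp(0.0262) = 1.027 m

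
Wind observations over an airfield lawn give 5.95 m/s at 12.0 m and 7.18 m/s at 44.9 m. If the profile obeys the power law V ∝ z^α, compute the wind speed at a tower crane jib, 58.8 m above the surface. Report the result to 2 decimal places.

7.46 m/s

First find α: α = ln(V₂/V₁)/ln(z₂/z₁) = ln(7.18/5.95)/ln(44.9/12.0) = 0.18791/1.31953 = 0.1424
Extrapolate from 44.9 m to 58.8 m: V₃ = 7.18 × (58.8/44.9)^0.1424 = 7.18 × 1.0392 = 7.4611 m/s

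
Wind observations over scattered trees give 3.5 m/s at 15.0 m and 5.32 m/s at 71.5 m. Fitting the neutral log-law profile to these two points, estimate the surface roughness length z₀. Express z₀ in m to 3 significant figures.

Log law: V(z) ∝ ln(z/z₀). With r = V₁/V₂ = 3.5/5.32 = 0.65789,
r · ln(z₂/z₀) = ln(z₁/z₀) ⇒ ln z₀ = (ln z₁ − r·ln z₂)/(1 − r)
ln z₀ = (2.70805 − 0.65789×4.26970) / 0.34211 = -0.2951
z₀ = exp(-0.2951) = 0.7444 m

z₀ ≈ 0.744 m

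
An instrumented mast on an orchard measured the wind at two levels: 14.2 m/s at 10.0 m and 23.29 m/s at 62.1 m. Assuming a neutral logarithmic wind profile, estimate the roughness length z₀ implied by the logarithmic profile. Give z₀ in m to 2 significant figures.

z₀ ≈ 0.58 m

Log law: V(z) ∝ ln(z/z₀). With r = V₁/V₂ = 14.2/23.29 = 0.60970,
r · ln(z₂/z₀) = ln(z₁/z₀) ⇒ ln z₀ = (ln z₁ − r·ln z₂)/(1 − r)
ln z₀ = (2.30259 − 0.60970×4.12875) / 0.39030 = -0.5502
z₀ = exp(-0.5502) = 0.5769 m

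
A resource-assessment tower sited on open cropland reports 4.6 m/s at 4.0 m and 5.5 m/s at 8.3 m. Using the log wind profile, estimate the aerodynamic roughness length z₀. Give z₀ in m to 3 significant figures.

z₀ ≈ 0.0959 m

Log law: V(z) ∝ ln(z/z₀). With r = V₁/V₂ = 4.6/5.5 = 0.83636,
r · ln(z₂/z₀) = ln(z₁/z₀) ⇒ ln z₀ = (ln z₁ − r·ln z₂)/(1 − r)
ln z₀ = (1.38629 − 0.83636×2.11626) / 0.16364 = -2.3446
z₀ = exp(-2.3446) = 0.09588 m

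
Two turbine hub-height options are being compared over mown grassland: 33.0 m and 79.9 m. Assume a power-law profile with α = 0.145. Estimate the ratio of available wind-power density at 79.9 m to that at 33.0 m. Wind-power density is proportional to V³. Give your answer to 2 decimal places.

Speed ratio: V_B/V_A = (z_B/z_A)^α = (79.9/33.0)^0.145 = (2.4212)^0.145 = 1.13680
Power-density ratio: P_B/P_A = (V_B/V_A)³ = (1.13680)³ = 1.46911

1.47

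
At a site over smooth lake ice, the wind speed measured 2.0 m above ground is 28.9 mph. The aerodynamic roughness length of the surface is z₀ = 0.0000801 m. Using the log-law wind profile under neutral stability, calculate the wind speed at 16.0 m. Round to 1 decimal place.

Log law: V(z) ∝ ln(z/z₀), so V₂/V₁ = ln(z₂/z₀) / ln(z₁/z₀).
ln(16.0/0.0000801) = 12.2048, ln(2.0/0.0000801) = 10.1254
V₂ = 28.9 × 12.2048/10.1254 = 28.9 × 1.2054 = 34.8352 mph

34.8 mph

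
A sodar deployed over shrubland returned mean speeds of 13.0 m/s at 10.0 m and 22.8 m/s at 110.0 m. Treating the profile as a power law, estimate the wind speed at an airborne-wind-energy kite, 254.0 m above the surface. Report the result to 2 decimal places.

27.74 m/s

First find α: α = ln(V₂/V₁)/ln(z₂/z₁) = ln(22.8/13.0)/ln(110.0/10.0) = 0.56181/2.39790 = 0.2343
Extrapolate from 110.0 m to 254.0 m: V₃ = 22.8 × (254.0/110.0)^0.2343 = 22.8 × 1.2166 = 27.7387 m/s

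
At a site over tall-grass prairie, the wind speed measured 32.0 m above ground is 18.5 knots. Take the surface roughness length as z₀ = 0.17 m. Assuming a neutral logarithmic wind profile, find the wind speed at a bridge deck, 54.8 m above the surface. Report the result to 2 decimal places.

20.40 knots

Log law: V(z) ∝ ln(z/z₀), so V₂/V₁ = ln(z₂/z₀) / ln(z₁/z₀).
ln(54.8/0.17) = 5.7756, ln(32.0/0.17) = 5.2377
V₂ = 18.5 × 5.7756/5.2377 = 18.5 × 1.1027 = 20.4001 knots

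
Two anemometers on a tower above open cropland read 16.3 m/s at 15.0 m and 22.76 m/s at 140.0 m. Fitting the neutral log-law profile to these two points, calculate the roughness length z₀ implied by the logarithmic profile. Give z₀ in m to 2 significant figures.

Log law: V(z) ∝ ln(z/z₀). With r = V₁/V₂ = 16.3/22.76 = 0.71617,
r · ln(z₂/z₀) = ln(z₁/z₀) ⇒ ln z₀ = (ln z₁ − r·ln z₂)/(1 − r)
ln z₀ = (2.70805 − 0.71617×4.94164) / 0.28383 = -2.9278
z₀ = exp(-2.9278) = 0.05351 m

z₀ ≈ 0.054 m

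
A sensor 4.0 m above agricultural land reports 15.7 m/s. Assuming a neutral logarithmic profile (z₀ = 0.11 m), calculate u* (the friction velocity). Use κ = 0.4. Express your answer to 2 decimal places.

Log law: V(z) = (u*/κ) · ln(z/z₀) ⇒ u* = κ · V / ln(z/z₀)
u* = 0.4 × 15.7 / ln(4.0/0.11) = 0.4 × 15.7 / 3.5936
   = 6.2800 / 3.5936 = 1.7476 m/s

u* ≈ 1.75 m/s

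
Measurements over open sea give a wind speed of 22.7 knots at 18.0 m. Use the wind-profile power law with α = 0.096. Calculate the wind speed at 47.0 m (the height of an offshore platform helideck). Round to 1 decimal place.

24.9 knots

Power-law profile: V₂ = V₁ · (z₂/z₁)^α
V₂ = 22.7 × (47.0/18.0)^0.096 = 22.7 × (2.6111)^0.096
    = 22.7 × 1.0965 = 24.8909 knots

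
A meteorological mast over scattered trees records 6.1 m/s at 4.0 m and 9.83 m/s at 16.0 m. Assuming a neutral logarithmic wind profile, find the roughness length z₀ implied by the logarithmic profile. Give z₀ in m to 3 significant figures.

Log law: V(z) ∝ ln(z/z₀). With r = V₁/V₂ = 6.1/9.83 = 0.62055,
r · ln(z₂/z₀) = ln(z₁/z₀) ⇒ ln z₀ = (ln z₁ − r·ln z₂)/(1 − r)
ln z₀ = (1.38629 − 0.62055×2.77259) / 0.37945 = -0.8808
z₀ = exp(-0.8808) = 0.4144 m

z₀ ≈ 0.414 m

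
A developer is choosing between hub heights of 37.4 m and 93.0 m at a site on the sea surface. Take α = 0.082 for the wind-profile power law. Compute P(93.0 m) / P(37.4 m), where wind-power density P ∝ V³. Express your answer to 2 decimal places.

Speed ratio: V_B/V_A = (z_B/z_A)^α = (93.0/37.4)^0.082 = (2.4866)^0.082 = 1.07756
Power-density ratio: P_B/P_A = (V_B/V_A)³ = (1.07756)³ = 1.25118

1.25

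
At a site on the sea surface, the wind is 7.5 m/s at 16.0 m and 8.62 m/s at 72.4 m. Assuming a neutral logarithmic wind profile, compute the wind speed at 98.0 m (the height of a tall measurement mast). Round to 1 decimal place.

8.8 m/s

Log law: V ∝ ln(z/z₀). From the pair, with r = V₁/V₂ = 0.87007,
ln z₀ = (ln z₁ − r·ln z₂)/(1 − r) = (2.7726 − 0.87007×4.2822)/0.12993 = -7.3365 → z₀ = 0.0006514 m
V₃ = V₁ · ln(z₃/z₀)/ln(z₁/z₀) = 7.5 × 11.9214/10.1090 = 8.8446 m/s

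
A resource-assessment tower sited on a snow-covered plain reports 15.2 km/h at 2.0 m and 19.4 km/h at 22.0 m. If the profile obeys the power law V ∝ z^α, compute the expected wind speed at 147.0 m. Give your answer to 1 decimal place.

First find α: α = ln(V₂/V₁)/ln(z₂/z₁) = ln(19.4/15.2)/ln(22.0/2.0) = 0.24398/2.39790 = 0.1017
Extrapolate from 22.0 m to 147.0 m: V₃ = 19.4 × (147.0/22.0)^0.1017 = 19.4 × 1.2132 = 23.5360 km/h

23.5 km/h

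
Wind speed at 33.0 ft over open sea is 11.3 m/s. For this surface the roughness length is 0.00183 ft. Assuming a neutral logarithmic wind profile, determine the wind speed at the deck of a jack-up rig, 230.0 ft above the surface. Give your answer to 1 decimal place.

13.5 m/s

Log law: V(z) ∝ ln(z/z₀), so V₂/V₁ = ln(z₂/z₀) / ln(z₁/z₀).
ln(230.0/0.00183) = 11.7415, ln(33.0/0.00183) = 9.7999
V₂ = 11.3 × 11.7415/9.7999 = 11.3 × 1.1981 = 13.5388 m/s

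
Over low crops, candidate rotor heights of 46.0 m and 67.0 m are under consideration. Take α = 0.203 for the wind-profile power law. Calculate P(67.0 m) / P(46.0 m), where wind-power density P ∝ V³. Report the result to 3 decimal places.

Speed ratio: V_B/V_A = (z_B/z_A)^α = (67.0/46.0)^0.203 = (1.4565)^0.203 = 1.07933
Power-density ratio: P_B/P_A = (V_B/V_A)³ = (1.07933)³ = 1.25736

1.257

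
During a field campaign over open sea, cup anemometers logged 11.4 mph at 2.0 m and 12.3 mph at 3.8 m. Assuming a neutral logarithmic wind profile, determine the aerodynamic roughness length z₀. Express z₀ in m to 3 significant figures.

z₀ ≈ 0.000589 m

Log law: V(z) ∝ ln(z/z₀). With r = V₁/V₂ = 11.4/12.3 = 0.92683,
r · ln(z₂/z₀) = ln(z₁/z₀) ⇒ ln z₀ = (ln z₁ − r·ln z₂)/(1 − r)
ln z₀ = (0.69315 − 0.92683×1.33500) / 0.07317 = -7.4370
z₀ = exp(-7.4370) = 0.0005890 m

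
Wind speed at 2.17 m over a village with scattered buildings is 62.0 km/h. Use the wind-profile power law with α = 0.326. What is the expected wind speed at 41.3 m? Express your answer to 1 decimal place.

Power-law profile: V₂ = V₁ · (z₂/z₁)^α
V₂ = 62.0 × (41.3/2.17)^0.326 = 62.0 × (19.0323)^0.326
    = 62.0 × 2.6128 = 161.9965 km/h

162.0 km/h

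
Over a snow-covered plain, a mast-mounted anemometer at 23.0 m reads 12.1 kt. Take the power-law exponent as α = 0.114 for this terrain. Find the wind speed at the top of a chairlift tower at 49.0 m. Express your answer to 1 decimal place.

Power-law profile: V₂ = V₁ · (z₂/z₁)^α
V₂ = 12.1 × (49.0/23.0)^0.114 = 12.1 × (2.1304)^0.114
    = 12.1 × 1.0900 = 13.1896 kt

13.2 kt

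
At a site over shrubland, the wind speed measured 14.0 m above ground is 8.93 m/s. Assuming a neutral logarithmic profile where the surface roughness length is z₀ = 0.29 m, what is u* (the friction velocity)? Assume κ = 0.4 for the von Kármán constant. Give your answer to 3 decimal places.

u* ≈ 0.921 m/s

Log law: V(z) = (u*/κ) · ln(z/z₀) ⇒ u* = κ · V / ln(z/z₀)
u* = 0.4 × 8.93 / ln(14.0/0.29) = 0.4 × 8.93 / 3.8769
   = 3.5720 / 3.8769 = 0.9213 m/s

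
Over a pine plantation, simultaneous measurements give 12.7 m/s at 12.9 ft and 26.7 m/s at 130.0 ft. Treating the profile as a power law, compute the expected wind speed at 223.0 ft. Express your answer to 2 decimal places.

First find α: α = ln(V₂/V₁)/ln(z₂/z₁) = ln(26.7/12.7)/ln(130.0/12.9) = 0.74306/2.31031 = 0.3216
Extrapolate from 130.0 ft to 223.0 ft: V₃ = 26.7 × (223.0/130.0)^0.3216 = 26.7 × 1.1895 = 31.7606 m/s

31.76 m/s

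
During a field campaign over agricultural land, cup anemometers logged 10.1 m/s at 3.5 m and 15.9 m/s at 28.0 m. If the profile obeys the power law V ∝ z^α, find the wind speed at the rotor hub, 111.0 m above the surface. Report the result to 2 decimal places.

First find α: α = ln(V₂/V₁)/ln(z₂/z₁) = ln(15.9/10.1)/ln(28.0/3.5) = 0.45378/2.07944 = 0.2182
Extrapolate from 28.0 m to 111.0 m: V₃ = 15.9 × (111.0/28.0)^0.2182 = 15.9 × 1.3506 = 21.4749 m/s

21.47 m/s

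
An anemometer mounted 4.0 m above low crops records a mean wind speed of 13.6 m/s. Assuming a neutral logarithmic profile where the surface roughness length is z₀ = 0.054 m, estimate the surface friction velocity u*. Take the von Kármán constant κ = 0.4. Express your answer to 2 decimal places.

u* ≈ 1.26 m/s

Log law: V(z) = (u*/κ) · ln(z/z₀) ⇒ u* = κ · V / ln(z/z₀)
u* = 0.4 × 13.6 / ln(4.0/0.054) = 0.4 × 13.6 / 4.3051
   = 5.4400 / 4.3051 = 1.2636 m/s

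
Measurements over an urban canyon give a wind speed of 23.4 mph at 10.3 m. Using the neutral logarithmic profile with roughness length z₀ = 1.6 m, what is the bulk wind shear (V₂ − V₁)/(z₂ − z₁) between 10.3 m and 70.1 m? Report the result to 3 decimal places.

0.403 mph/m

Log law: V₂ = V₁ · ln(z₂/z₀)/ln(z₁/z₀) = 23.4 × 3.7799/1.8621 = 47.4992 mph
ΔV/Δz = (47.4992 − 23.4)/(70.1 − 10.3) = 24.0992/59.8000 = 0.40300 mph/m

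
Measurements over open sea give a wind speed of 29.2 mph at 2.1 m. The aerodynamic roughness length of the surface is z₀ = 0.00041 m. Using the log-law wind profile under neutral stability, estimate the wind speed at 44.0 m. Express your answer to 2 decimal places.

Log law: V(z) ∝ ln(z/z₀), so V₂/V₁ = ln(z₂/z₀) / ln(z₁/z₀).
ln(44.0/0.00041) = 11.5835, ln(2.1/0.00041) = 8.5413
V₂ = 29.2 × 11.5835/8.5413 = 29.2 × 1.3562 = 39.6005 mph

39.60 mph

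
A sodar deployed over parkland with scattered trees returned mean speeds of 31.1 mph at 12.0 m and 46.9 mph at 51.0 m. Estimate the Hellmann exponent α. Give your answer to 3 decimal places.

Power law: V₂/V₁ = (z₂/z₁)^α ⇒ α = ln(V₂/V₁) / ln(z₂/z₁)
α = ln(46.9/31.1) / ln(51.0/12.0) = ln(1.5080) / ln(4.2500)
  = 0.41081 / 1.44692 = 0.28392

α ≈ 0.284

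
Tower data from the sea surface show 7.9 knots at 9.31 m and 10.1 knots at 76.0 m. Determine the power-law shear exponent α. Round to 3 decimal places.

α ≈ 0.117

Power law: V₂/V₁ = (z₂/z₁)^α ⇒ α = ln(V₂/V₁) / ln(z₂/z₁)
α = ln(10.1/7.9) / ln(76.0/9.31) = ln(1.2785) / ln(8.1633)
  = 0.24567 / 2.09964 = 0.11701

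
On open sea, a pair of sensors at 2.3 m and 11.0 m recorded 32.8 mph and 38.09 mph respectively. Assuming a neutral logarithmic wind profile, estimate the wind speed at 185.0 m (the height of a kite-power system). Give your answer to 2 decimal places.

47.63 mph

Log law: V ∝ ln(z/z₀). From the pair, with r = V₁/V₂ = 0.86112,
ln z₀ = (ln z₁ − r·ln z₂)/(1 − r) = (0.8329 − 0.86112×2.3979)/0.13888 = -8.8706 → z₀ = 0.0001405 m
V₃ = V₁ · ln(z₃/z₀)/ln(z₁/z₀) = 32.8 × 14.0910/9.7035 = 47.6305 mph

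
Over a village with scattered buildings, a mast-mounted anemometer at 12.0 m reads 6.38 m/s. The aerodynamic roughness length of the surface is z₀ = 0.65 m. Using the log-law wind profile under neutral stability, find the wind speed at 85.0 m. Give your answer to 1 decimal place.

10.7 m/s

Log law: V(z) ∝ ln(z/z₀), so V₂/V₁ = ln(z₂/z₀) / ln(z₁/z₀).
ln(85.0/0.65) = 4.8734, ln(12.0/0.65) = 2.9157
V₂ = 6.38 × 4.8734/2.9157 = 6.38 × 1.6715 = 10.6639 m/s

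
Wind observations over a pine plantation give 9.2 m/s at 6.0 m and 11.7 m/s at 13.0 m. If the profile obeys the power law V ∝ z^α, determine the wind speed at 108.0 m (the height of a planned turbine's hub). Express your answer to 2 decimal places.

First find α: α = ln(V₂/V₁)/ln(z₂/z₁) = ln(11.7/9.2)/ln(13.0/6.0) = 0.24039/0.77319 = 0.3109
Extrapolate from 13.0 m to 108.0 m: V₃ = 11.7 × (108.0/13.0)^0.3109 = 11.7 × 1.9314 = 22.5971 m/s

22.60 m/s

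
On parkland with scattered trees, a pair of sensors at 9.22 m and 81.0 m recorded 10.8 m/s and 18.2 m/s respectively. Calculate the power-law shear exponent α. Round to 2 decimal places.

Power law: V₂/V₁ = (z₂/z₁)^α ⇒ α = ln(V₂/V₁) / ln(z₂/z₁)
α = ln(18.2/10.8) / ln(81.0/9.22) = ln(1.6852) / ln(8.7852)
  = 0.52188 / 2.17307 = 0.24016

α ≈ 0.24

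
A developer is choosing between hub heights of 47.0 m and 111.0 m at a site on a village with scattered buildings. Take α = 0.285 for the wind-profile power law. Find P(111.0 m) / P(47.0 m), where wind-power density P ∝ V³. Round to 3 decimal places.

2.085

Speed ratio: V_B/V_A = (z_B/z_A)^α = (111.0/47.0)^0.285 = (2.3617)^0.285 = 1.27752
Power-density ratio: P_B/P_A = (V_B/V_A)³ = (1.27752)³ = 2.08501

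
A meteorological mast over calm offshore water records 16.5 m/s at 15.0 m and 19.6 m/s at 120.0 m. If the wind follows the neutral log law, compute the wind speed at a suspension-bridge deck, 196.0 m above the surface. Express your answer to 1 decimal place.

Log law: V ∝ ln(z/z₀). From the pair, with r = V₁/V₂ = 0.84184,
ln z₀ = (ln z₁ − r·ln z₂)/(1 − r) = (2.7081 − 0.84184×4.7875)/0.15816 = -8.3599 → z₀ = 0.0002341 m
V₃ = V₁ · ln(z₃/z₀)/ln(z₁/z₀) = 16.5 × 13.6381/11.0680 = 20.3314 m/s

20.3 m/s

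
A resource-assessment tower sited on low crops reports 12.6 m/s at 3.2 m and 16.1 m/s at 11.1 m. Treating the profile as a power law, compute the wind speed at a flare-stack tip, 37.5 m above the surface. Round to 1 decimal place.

20.5 m/s

First find α: α = ln(V₂/V₁)/ln(z₂/z₁) = ln(16.1/12.6)/ln(11.1/3.2) = 0.24512/1.24379 = 0.1971
Extrapolate from 11.1 m to 37.5 m: V₃ = 16.1 × (37.5/11.1)^0.1971 = 16.1 × 1.2711 = 20.4655 m/s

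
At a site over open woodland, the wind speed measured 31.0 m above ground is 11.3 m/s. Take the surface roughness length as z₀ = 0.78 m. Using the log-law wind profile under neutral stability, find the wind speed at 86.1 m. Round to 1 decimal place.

Log law: V(z) ∝ ln(z/z₀), so V₂/V₁ = ln(z₂/z₀) / ln(z₁/z₀).
ln(86.1/0.78) = 4.7040, ln(31.0/0.78) = 3.6824
V₂ = 11.3 × 4.7040/3.6824 = 11.3 × 1.2774 = 14.4347 m/s

14.4 m/s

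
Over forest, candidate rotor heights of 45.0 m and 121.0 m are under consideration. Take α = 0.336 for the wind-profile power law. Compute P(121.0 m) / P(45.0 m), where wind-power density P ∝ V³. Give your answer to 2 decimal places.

Speed ratio: V_B/V_A = (z_B/z_A)^α = (121.0/45.0)^0.336 = (2.6889)^0.336 = 1.39424
Power-density ratio: P_B/P_A = (V_B/V_A)³ = (1.39424)³ = 2.71025

2.71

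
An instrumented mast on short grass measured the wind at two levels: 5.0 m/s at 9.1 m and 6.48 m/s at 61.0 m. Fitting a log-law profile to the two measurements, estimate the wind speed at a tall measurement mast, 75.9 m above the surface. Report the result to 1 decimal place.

6.7 m/s

Log law: V ∝ ln(z/z₀). From the pair, with r = V₁/V₂ = 0.77160,
ln z₀ = (ln z₁ − r·ln z₂)/(1 − r) = (2.2083 − 0.77160×4.1109)/0.22840 = -4.2194 → z₀ = 0.01471 m
V₃ = V₁ · ln(z₃/z₀)/ln(z₁/z₀) = 5.0 × 8.5488/6.4277 = 6.6500 m/s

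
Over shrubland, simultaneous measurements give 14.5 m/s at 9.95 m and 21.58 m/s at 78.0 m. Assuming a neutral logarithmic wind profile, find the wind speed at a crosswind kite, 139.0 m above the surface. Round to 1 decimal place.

Log law: V ∝ ln(z/z₀). From the pair, with r = V₁/V₂ = 0.67192,
ln z₀ = (ln z₁ − r·ln z₂)/(1 − r) = (2.2976 − 0.67192×4.3567)/0.32808 = -1.9196 → z₀ = 0.1467 m
V₃ = V₁ · ln(z₃/z₀)/ln(z₁/z₀) = 14.5 × 6.8541/4.2172 = 23.5665 m/s

23.6 m/s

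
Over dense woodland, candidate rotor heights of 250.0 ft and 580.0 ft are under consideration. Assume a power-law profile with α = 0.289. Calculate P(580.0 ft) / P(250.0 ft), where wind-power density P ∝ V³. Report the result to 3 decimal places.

2.074

Speed ratio: V_B/V_A = (z_B/z_A)^α = (580.0/250.0)^0.289 = (2.3200)^0.289 = 1.27534
Power-density ratio: P_B/P_A = (V_B/V_A)³ = (1.27534)³ = 2.07433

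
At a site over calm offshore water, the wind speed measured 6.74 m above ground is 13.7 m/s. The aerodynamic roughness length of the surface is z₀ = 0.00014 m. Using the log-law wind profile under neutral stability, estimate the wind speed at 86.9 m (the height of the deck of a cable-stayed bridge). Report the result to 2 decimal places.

16.95 m/s

Log law: V(z) ∝ ln(z/z₀), so V₂/V₁ = ln(z₂/z₀) / ln(z₁/z₀).
ln(86.9/0.00014) = 13.3386, ln(6.74/0.00014) = 10.7819
V₂ = 13.7 × 13.3386/10.7819 = 13.7 × 1.2371 = 16.9487 m/s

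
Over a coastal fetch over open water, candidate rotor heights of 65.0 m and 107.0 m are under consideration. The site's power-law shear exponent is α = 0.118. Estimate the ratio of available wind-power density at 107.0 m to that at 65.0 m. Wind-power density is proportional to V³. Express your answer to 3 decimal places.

1.193

Speed ratio: V_B/V_A = (z_B/z_A)^α = (107.0/65.0)^0.118 = (1.6462)^0.118 = 1.06058
Power-density ratio: P_B/P_A = (V_B/V_A)³ = (1.06058)³ = 1.19297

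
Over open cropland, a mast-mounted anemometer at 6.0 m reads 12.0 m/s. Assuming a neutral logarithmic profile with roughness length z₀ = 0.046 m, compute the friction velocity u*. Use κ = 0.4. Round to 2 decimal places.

u* ≈ 0.99 m/s

Log law: V(z) = (u*/κ) · ln(z/z₀) ⇒ u* = κ · V / ln(z/z₀)
u* = 0.4 × 12.0 / ln(6.0/0.046) = 0.4 × 12.0 / 4.8709
   = 4.8000 / 4.8709 = 0.9854 m/s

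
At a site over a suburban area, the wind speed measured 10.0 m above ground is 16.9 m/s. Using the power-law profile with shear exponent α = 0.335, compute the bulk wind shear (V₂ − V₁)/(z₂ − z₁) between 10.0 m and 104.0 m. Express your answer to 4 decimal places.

Power law: V₂ = V₁ · (z₂/z₁)^α = 16.9 × (10.4000)^0.335 = 37.0333 m/s
ΔV/Δz = (37.0333 − 16.9)/(104.0 − 10.0) = 20.1333/94.0000 = 0.21418 m/s/m

0.2142 m/s/m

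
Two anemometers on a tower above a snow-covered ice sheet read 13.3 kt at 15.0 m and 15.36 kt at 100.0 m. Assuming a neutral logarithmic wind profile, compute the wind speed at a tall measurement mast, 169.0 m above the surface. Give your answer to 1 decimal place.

Log law: V ∝ ln(z/z₀). From the pair, with r = V₁/V₂ = 0.86589,
ln z₀ = (ln z₁ − r·ln z₂)/(1 − r) = (2.7081 − 0.86589×4.6052)/0.13411 = -9.5403 → z₀ = 0.00007189 m
V₃ = V₁ · ln(z₃/z₀)/ln(z₁/z₀) = 13.3 × 14.6702/12.2484 = 15.9298 kt

15.9 kt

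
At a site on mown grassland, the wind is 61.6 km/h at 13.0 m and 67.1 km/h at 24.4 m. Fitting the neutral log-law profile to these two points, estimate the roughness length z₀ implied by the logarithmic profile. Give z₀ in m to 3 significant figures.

z₀ ≈ 0.0113 m

Log law: V(z) ∝ ln(z/z₀). With r = V₁/V₂ = 61.6/67.1 = 0.91803,
r · ln(z₂/z₀) = ln(z₁/z₀) ⇒ ln z₀ = (ln z₁ − r·ln z₂)/(1 − r)
ln z₀ = (2.56495 − 0.91803×3.19458) / 0.08197 = -4.4869
z₀ = exp(-4.4869) = 0.01125 m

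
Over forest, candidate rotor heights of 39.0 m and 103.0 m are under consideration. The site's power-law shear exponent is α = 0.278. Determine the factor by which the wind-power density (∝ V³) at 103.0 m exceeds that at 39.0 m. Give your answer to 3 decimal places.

Speed ratio: V_B/V_A = (z_B/z_A)^α = (103.0/39.0)^0.278 = (2.6410)^0.278 = 1.30994
Power-density ratio: P_B/P_A = (V_B/V_A)³ = (1.30994)³ = 2.24780

2.248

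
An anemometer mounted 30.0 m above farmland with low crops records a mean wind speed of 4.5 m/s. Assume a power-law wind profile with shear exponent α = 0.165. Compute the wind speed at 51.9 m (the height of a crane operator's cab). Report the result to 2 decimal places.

Power-law profile: V₂ = V₁ · (z₂/z₁)^α
V₂ = 4.5 × (51.9/30.0)^0.165 = 4.5 × (1.7300)^0.165
    = 4.5 × 1.0947 = 4.9260 m/s

4.93 m/s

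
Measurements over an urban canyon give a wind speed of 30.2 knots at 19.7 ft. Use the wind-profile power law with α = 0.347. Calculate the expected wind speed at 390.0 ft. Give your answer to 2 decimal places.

Power-law profile: V₂ = V₁ · (z₂/z₁)^α
V₂ = 30.2 × (390.0/19.7)^0.347 = 30.2 × (19.7970)^0.347
    = 30.2 × 2.8179 = 85.0994 knots

85.10 knots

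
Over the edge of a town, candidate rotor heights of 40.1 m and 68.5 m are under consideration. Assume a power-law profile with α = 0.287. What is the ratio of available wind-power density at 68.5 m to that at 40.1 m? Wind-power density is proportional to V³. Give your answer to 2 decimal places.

Speed ratio: V_B/V_A = (z_B/z_A)^α = (68.5/40.1)^0.287 = (1.7082)^0.287 = 1.16611
Power-density ratio: P_B/P_A = (V_B/V_A)³ = (1.16611)³ = 1.58570

1.59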